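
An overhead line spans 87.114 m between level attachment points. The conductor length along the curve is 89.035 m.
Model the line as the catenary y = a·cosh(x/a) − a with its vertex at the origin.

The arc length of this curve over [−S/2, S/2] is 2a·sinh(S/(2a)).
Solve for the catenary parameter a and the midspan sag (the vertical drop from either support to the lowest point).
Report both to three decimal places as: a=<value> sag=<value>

seed: a₀ = √(S³/(24(L−S))) = √(87.114³/(24·1.921)) = 119.746445
iter 1: u=0.363744  f(a)=+1.275e-02  f'(a)=-3.251e-02  a ← 119.746445 − (+1.275e-02/-3.251e-02) = 120.138572
iter 2: u=0.362556  f(a)=+6.289e-05  f'(a)=-3.219e-02  a ← 120.138572 − (+6.289e-05/-3.219e-02) = 120.140526
iter 3: u=0.362550  f(a)=+1.548e-09  f'(a)=-3.219e-02  a ← 120.140526 − (+1.548e-09/-3.219e-02) = 120.140526
iter 4: u=0.362550  f(a)=-1.421e-14  f'(a)=-3.219e-02  a ← 120.140526 − (-1.421e-14/-3.219e-02) = 120.140526
converged: |Δa| < 1e-12 after 4 iterations
sag = a·(cosh(S/(2a)) − 1) = 120.140526·(cosh(0.362550) − 1) = 7.982672
T_max/T_min = cosh(S/(2a)) = 1.066444

a=120.141 sag=7.983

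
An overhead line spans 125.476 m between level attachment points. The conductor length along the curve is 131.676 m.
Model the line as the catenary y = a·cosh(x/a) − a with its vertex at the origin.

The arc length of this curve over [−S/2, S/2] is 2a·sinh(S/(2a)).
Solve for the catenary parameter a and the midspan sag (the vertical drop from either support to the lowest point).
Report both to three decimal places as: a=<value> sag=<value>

seed: a₀ = √(S³/(24(L−S))) = √(125.476³/(24·6.200)) = 115.223094
iter 1: u=0.544492  f(a)=+9.256e-02  f'(a)=-1.108e-01  a ← 115.223094 − (+9.256e-02/-1.108e-01) = 116.058135
iter 2: u=0.540574  f(a)=+1.016e-03  f'(a)=-1.084e-01  a ← 116.058135 − (+1.016e-03/-1.084e-01) = 116.067504
iter 3: u=0.540530  f(a)=+1.254e-07  f'(a)=-1.084e-01  a ← 116.067504 − (+1.254e-07/-1.084e-01) = 116.067505
iter 4: u=0.540530  f(a)=-2.842e-14  f'(a)=-1.084e-01  a ← 116.067505 − (-2.842e-14/-1.084e-01) = 116.067505
converged: |Δa| < 1e-12 after 4 iterations
sag = a·(cosh(S/(2a)) − 1) = 116.067505·(cosh(0.540530) − 1) = 17.372774
T_max/T_min = cosh(S/(2a)) = 1.149678

a=116.068 sag=17.373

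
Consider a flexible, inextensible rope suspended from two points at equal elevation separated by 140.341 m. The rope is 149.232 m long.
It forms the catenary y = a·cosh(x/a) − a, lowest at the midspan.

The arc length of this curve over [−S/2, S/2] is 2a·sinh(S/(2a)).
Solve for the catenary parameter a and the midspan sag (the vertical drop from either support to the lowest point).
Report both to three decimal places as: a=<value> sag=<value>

seed: a₀ = √(S³/(24(L−S))) = √(140.341³/(24·8.891)) = 113.814062
iter 1: u=0.616536  f(a)=+1.705e-01  f'(a)=-1.623e-01  a ← 113.814062 − (+1.705e-01/-1.623e-01) = 114.864976
iter 2: u=0.610896  f(a)=+2.391e-03  f'(a)=-1.577e-01  a ← 114.864976 − (+2.391e-03/-1.577e-01) = 114.880132
iter 3: u=0.610815  f(a)=+4.847e-07  f'(a)=-1.577e-01  a ← 114.880132 − (+4.847e-07/-1.577e-01) = 114.880135
iter 4: u=0.610815  f(a)=+2.842e-14  f'(a)=-1.577e-01  a ← 114.880135 − (+2.842e-14/-1.577e-01) = 114.880135
converged: |Δa| < 1e-12 after 4 iterations
sag = a·(cosh(S/(2a)) − 1) = 114.880135·(cosh(0.610815) − 1) = 22.105240
T_max/T_min = cosh(S/(2a)) = 1.192420

a=114.880 sag=22.105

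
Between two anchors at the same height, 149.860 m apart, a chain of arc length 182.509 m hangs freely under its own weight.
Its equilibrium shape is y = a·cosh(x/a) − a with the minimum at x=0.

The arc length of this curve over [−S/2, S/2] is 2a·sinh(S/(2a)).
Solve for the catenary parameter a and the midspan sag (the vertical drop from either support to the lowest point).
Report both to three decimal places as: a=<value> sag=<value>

seed: a₀ = √(S³/(24(L−S))) = √(149.860³/(24·32.649)) = 65.537222
iter 1: u=1.143320  f(a)=+2.202e+00  f'(a)=-1.133e+00  a ← 65.537222 − (+2.202e+00/-1.133e+00) = 67.480638
iter 2: u=1.110393  f(a)=+1.017e-01  f'(a)=-1.030e+00  a ← 67.480638 − (+1.017e-01/-1.030e+00) = 67.579366
iter 3: u=1.108770  f(a)=+2.405e-04  f'(a)=-1.025e+00  a ← 67.579366 − (+2.405e-04/-1.025e+00) = 67.579600
iter 4: u=1.108767  f(a)=+1.351e-09  f'(a)=-1.025e+00  a ← 67.579600 − (+1.351e-09/-1.025e+00) = 67.579600
iter 5: u=1.108767  f(a)=+5.684e-14  f'(a)=-1.025e+00  a ← 67.579600 − (+5.684e-14/-1.025e+00) = 67.579600
converged: |Δa| < 1e-12 after 5 iterations
sag = a·(cosh(S/(2a)) − 1) = 67.579600·(cosh(1.108767) − 1) = 45.973850
T_max/T_min = cosh(S/(2a)) = 1.680292

a=67.580 sag=45.974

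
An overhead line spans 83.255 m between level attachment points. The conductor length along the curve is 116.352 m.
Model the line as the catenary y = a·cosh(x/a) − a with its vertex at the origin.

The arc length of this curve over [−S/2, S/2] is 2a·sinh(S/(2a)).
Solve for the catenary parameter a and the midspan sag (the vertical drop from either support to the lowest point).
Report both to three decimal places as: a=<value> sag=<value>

a=28.433 sag=36.319

seed: a₀ = √(S³/(24(L−S))) = √(83.255³/(24·33.097)) = 26.953524
iter 1: u=1.544418  f(a)=+4.179e+00  f'(a)=-3.094e+00  a ← 26.953524 − (+4.179e+00/-3.094e+00) = 28.304273
iter 2: u=1.470714  f(a)=+3.347e-01  f'(a)=-2.616e+00  a ← 28.304273 − (+3.347e-01/-2.616e+00) = 28.432190
iter 3: u=1.464098  f(a)=+2.560e-03  f'(a)=-2.577e+00  a ← 28.432190 − (+2.560e-03/-2.577e+00) = 28.433183
iter 4: u=1.464046  f(a)=+1.522e-07  f'(a)=-2.576e+00  a ← 28.433183 − (+1.522e-07/-2.576e+00) = 28.433183
iter 5: u=1.464046  f(a)=+1.421e-14  f'(a)=-2.576e+00  a ← 28.433183 − (+1.421e-14/-2.576e+00) = 28.433183
converged: |Δa| < 1e-12 after 5 iterations
sag = a·(cosh(S/(2a)) − 1) = 28.433183·(cosh(1.464046) − 1) = 36.319368
T_max/T_min = cosh(S/(2a)) = 2.277358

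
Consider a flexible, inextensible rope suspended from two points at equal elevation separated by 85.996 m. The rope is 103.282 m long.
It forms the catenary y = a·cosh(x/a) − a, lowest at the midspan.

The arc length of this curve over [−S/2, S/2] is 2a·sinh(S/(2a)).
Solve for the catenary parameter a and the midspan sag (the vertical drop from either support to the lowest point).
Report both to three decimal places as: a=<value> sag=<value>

seed: a₀ = √(S³/(24(L−S))) = √(85.996³/(24·17.286)) = 39.152951
iter 1: u=1.098206  f(a)=+1.073e+00  f'(a)=-9.942e-01  a ← 39.152951 − (+1.073e+00/-9.942e-01) = 40.232061
iter 2: u=1.068750  f(a)=+4.595e-02  f'(a)=-9.107e-01  a ← 40.232061 − (+4.595e-02/-9.107e-01) = 40.282522
iter 3: u=1.067411  f(a)=+9.266e-05  f'(a)=-9.070e-01  a ← 40.282522 − (+9.266e-05/-9.070e-01) = 40.282624
iter 4: u=1.067408  f(a)=+3.785e-10  f'(a)=-9.070e-01  a ← 40.282624 − (+3.785e-10/-9.070e-01) = 40.282624
iter 5: u=1.067408  f(a)=-1.421e-14  f'(a)=-9.070e-01  a ← 40.282624 − (-1.421e-14/-9.070e-01) = 40.282624
converged: |Δa| < 1e-12 after 5 iterations
sag = a·(cosh(S/(2a)) − 1) = 40.282624·(cosh(1.067408) − 1) = 25.211518
T_max/T_min = cosh(S/(2a)) = 1.625866

a=40.283 sag=25.212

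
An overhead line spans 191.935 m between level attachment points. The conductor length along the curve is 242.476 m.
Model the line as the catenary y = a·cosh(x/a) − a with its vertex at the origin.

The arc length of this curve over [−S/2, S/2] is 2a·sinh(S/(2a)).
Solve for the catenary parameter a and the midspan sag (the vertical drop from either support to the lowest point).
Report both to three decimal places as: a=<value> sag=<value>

seed: a₀ = √(S³/(24(L−S))) = √(191.935³/(24·50.541)) = 76.349066
iter 1: u=1.256957  f(a)=+4.146e+00  f'(a)=-1.545e+00  a ← 76.349066 − (+4.146e+00/-1.545e+00) = 79.032164
iter 2: u=1.214284  f(a)=+2.286e-01  f'(a)=-1.379e+00  a ← 79.032164 − (+2.286e-01/-1.379e+00) = 79.197907
iter 3: u=1.211743  f(a)=+7.845e-04  f'(a)=-1.370e+00  a ← 79.197907 − (+7.845e-04/-1.370e+00) = 79.198479
iter 4: u=1.211734  f(a)=+9.311e-09  f'(a)=-1.370e+00  a ← 79.198479 − (+9.311e-09/-1.370e+00) = 79.198479
iter 5: u=1.211734  f(a)=+0.000e+00  f'(a)=-1.370e+00  a ← 79.198479 − (+0.000e+00/-1.370e+00) = 79.198479
converged: |Δa| < 1e-12 after 5 iterations
sag = a·(cosh(S/(2a)) − 1) = 79.198479·(cosh(1.211734) − 1) = 65.615373
T_max/T_min = cosh(S/(2a)) = 1.828493

a=79.198 sag=65.615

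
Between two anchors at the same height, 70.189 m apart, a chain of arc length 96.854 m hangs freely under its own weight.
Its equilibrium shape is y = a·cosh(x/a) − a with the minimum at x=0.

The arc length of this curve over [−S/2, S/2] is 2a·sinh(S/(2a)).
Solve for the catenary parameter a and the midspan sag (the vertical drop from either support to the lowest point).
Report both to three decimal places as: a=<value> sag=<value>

seed: a₀ = √(S³/(24(L−S))) = √(70.189³/(24·26.665)) = 23.244872
iter 1: u=1.509774  f(a)=+3.209e+00  f'(a)=-2.862e+00  a ← 23.244872 − (+3.209e+00/-2.862e+00) = 24.366359
iter 2: u=1.440285  f(a)=+2.469e-01  f'(a)=-2.437e+00  a ← 24.366359 − (+2.469e-01/-2.437e+00) = 24.467669
iter 3: u=1.434321  f(a)=+1.730e-03  f'(a)=-2.403e+00  a ← 24.467669 − (+1.730e-03/-2.403e+00) = 24.468389
iter 4: u=1.434279  f(a)=+8.627e-08  f'(a)=-2.403e+00  a ← 24.468389 − (+8.627e-08/-2.403e+00) = 24.468389
iter 5: u=1.434279  f(a)=+1.421e-14  f'(a)=-2.403e+00  a ← 24.468389 − (+1.421e-14/-2.403e+00) = 24.468389
converged: |Δa| < 1e-12 after 5 iterations
sag = a·(cosh(S/(2a)) − 1) = 24.468389·(cosh(1.434279) − 1) = 29.789112
T_max/T_min = cosh(S/(2a)) = 2.217453

a=24.468 sag=29.789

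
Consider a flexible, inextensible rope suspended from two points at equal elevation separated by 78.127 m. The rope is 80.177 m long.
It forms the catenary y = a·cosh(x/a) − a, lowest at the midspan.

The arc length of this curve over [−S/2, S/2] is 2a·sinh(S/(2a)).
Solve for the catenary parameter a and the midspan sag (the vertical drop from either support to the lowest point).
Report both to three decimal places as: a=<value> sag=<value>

seed: a₀ = √(S³/(24(L−S))) = √(78.127³/(24·2.050)) = 98.450782
iter 1: u=0.396782  f(a)=+1.620e-02  f'(a)=-4.230e-02  a ← 98.450782 − (+1.620e-02/-4.230e-02) = 98.833668
iter 2: u=0.395245  f(a)=+9.498e-05  f'(a)=-4.181e-02  a ← 98.833668 − (+9.498e-05/-4.181e-02) = 98.835940
iter 3: u=0.395236  f(a)=+3.309e-09  f'(a)=-4.181e-02  a ← 98.835940 − (+3.309e-09/-4.181e-02) = 98.835940
iter 4: u=0.395236  f(a)=+0.000e+00  f'(a)=-4.181e-02  a ← 98.835940 − (+0.000e+00/-4.181e-02) = 98.835940
converged: |Δa| < 1e-12 after 4 iterations
sag = a·(cosh(S/(2a)) − 1) = 98.835940·(cosh(0.395236) − 1) = 7.820663
T_max/T_min = cosh(S/(2a)) = 1.079128

a=98.836 sag=7.821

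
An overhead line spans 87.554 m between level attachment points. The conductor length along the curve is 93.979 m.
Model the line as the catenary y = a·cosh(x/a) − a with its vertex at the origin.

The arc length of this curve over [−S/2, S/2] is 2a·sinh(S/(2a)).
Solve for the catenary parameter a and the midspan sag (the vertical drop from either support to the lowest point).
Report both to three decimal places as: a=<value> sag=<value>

seed: a₀ = √(S³/(24(L−S))) = √(87.554³/(24·6.425)) = 65.973846
iter 1: u=0.663551  f(a)=+1.429e-01  f'(a)=-2.035e-01  a ← 65.973846 − (+1.429e-01/-2.035e-01) = 66.676293
iter 2: u=0.656560  f(a)=+2.315e-03  f'(a)=-1.969e-01  a ← 66.676293 − (+2.315e-03/-1.969e-01) = 66.688048
iter 3: u=0.656444  f(a)=+6.294e-07  f'(a)=-1.968e-01  a ← 66.688048 − (+6.294e-07/-1.968e-01) = 66.688051
iter 4: u=0.656444  f(a)=+5.684e-14  f'(a)=-1.968e-01  a ← 66.688051 − (+5.684e-14/-1.968e-01) = 66.688051
converged: |Δa| < 1e-12 after 4 iterations
sag = a·(cosh(S/(2a)) − 1) = 66.688051·(cosh(0.656444) − 1) = 14.892028
T_max/T_min = cosh(S/(2a)) = 1.223309

a=66.688 sag=14.892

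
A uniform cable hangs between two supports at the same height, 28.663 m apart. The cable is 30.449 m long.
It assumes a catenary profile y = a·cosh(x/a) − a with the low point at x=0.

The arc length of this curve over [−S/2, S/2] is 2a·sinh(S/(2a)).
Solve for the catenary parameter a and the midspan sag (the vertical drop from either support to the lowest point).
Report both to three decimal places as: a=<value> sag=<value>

a=23.655 sag=4.476

seed: a₀ = √(S³/(24(L−S))) = √(28.663³/(24·1.786)) = 23.438840
iter 1: u=0.611442  f(a)=+3.368e-02  f'(a)=-1.582e-01  a ← 23.438840 − (+3.368e-02/-1.582e-01) = 23.651804
iter 2: u=0.605937  f(a)=+4.646e-04  f'(a)=-1.538e-01  a ← 23.651804 − (+4.646e-04/-1.538e-01) = 23.654824
iter 3: u=0.605860  f(a)=+9.113e-08  f'(a)=-1.538e-01  a ← 23.654824 − (+9.113e-08/-1.538e-01) = 23.654824
iter 4: u=0.605859  f(a)=+0.000e+00  f'(a)=-1.538e-01  a ← 23.654824 − (+0.000e+00/-1.538e-01) = 23.654824
converged: |Δa| < 1e-12 after 4 iterations
sag = a·(cosh(S/(2a)) − 1) = 23.654824·(cosh(0.605859) − 1) = 4.475873
T_max/T_min = cosh(S/(2a)) = 1.189216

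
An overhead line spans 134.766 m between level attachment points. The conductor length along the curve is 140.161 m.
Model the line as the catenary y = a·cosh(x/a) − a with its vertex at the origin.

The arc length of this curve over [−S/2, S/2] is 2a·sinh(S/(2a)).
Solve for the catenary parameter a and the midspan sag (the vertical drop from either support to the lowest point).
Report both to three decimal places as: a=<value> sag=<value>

seed: a₀ = √(S³/(24(L−S))) = √(134.766³/(24·5.395)) = 137.489383
iter 1: u=0.490096  f(a)=+6.516e-02  f'(a)=-8.038e-02  a ← 137.489383 − (+6.516e-02/-8.038e-02) = 138.300083
iter 2: u=0.487223  f(a)=+5.809e-04  f'(a)=-7.895e-02  a ← 138.300083 − (+5.809e-04/-7.895e-02) = 138.307440
iter 3: u=0.487197  f(a)=+4.708e-08  f'(a)=-7.894e-02  a ← 138.307440 − (+4.708e-08/-7.894e-02) = 138.307441
iter 4: u=0.487197  f(a)=-2.842e-14  f'(a)=-7.894e-02  a ← 138.307441 − (-2.842e-14/-7.894e-02) = 138.307441
converged: |Δa| < 1e-12 after 4 iterations
sag = a·(cosh(S/(2a)) − 1) = 138.307441·(cosh(0.487197) − 1) = 16.741663
T_max/T_min = cosh(S/(2a)) = 1.121047

a=138.307 sag=16.742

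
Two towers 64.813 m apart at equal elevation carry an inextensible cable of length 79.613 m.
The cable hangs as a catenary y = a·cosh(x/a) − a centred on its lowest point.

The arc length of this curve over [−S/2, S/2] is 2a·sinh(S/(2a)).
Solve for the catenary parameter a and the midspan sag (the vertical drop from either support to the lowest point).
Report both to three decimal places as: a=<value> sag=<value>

seed: a₀ = √(S³/(24(L−S))) = √(64.813³/(24·14.800)) = 27.685776
iter 1: u=1.170511  f(a)=+1.048e+00  f'(a)=-1.223e+00  a ← 27.685776 − (+1.048e+00/-1.223e+00) = 28.542361
iter 2: u=1.135383  f(a)=+5.058e-02  f'(a)=-1.107e+00  a ← 28.542361 − (+5.058e-02/-1.107e+00) = 28.588036
iter 3: u=1.133569  f(a)=+1.312e-04  f'(a)=-1.102e+00  a ← 28.588036 − (+1.312e-04/-1.102e+00) = 28.588155
iter 4: u=1.133564  f(a)=+8.874e-10  f'(a)=-1.102e+00  a ← 28.588155 − (+8.874e-10/-1.102e+00) = 28.588155
iter 5: u=1.133564  f(a)=+0.000e+00  f'(a)=-1.102e+00  a ← 28.588155 − (+0.000e+00/-1.102e+00) = 28.588155
converged: |Δa| < 1e-12 after 5 iterations
sag = a·(cosh(S/(2a)) − 1) = 28.588155·(cosh(1.133564) − 1) = 20.420416
T_max/T_min = cosh(S/(2a)) = 1.714296

a=28.588 sag=20.420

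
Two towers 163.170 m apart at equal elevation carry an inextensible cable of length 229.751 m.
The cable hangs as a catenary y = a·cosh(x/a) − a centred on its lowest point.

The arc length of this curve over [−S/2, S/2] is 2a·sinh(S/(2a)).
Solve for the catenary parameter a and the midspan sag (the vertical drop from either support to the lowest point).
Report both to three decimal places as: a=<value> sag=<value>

a=55.073 sag=72.322

seed: a₀ = √(S³/(24(L−S))) = √(163.170³/(24·66.581)) = 52.141040
iter 1: u=1.564698  f(a)=+8.642e+00  f'(a)=-3.236e+00  a ← 52.141040 − (+8.642e+00/-3.236e+00) = 54.811346
iter 2: u=1.488469  f(a)=+7.083e-01  f'(a)=-2.726e+00  a ← 54.811346 − (+7.083e-01/-2.726e+00) = 55.071186
iter 3: u=1.481446  f(a)=+5.696e-03  f'(a)=-2.682e+00  a ← 55.071186 − (+5.696e-03/-2.682e+00) = 55.073310
iter 4: u=1.481389  f(a)=+3.749e-07  f'(a)=-2.682e+00  a ← 55.073310 − (+3.749e-07/-2.682e+00) = 55.073310
iter 5: u=1.481389  f(a)=+2.842e-14  f'(a)=-2.682e+00  a ← 55.073310 − (+2.842e-14/-2.682e+00) = 55.073310
converged: |Δa| < 1e-12 after 5 iterations
sag = a·(cosh(S/(2a)) − 1) = 55.073310·(cosh(1.481389) − 1) = 72.321549
T_max/T_min = cosh(S/(2a)) = 2.313187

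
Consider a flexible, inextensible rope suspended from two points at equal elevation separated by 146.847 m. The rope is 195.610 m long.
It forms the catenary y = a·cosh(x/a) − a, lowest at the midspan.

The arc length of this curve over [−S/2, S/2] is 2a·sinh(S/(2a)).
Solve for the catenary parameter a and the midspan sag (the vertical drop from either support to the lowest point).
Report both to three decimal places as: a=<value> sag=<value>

a=54.432 sag=57.499

seed: a₀ = √(S³/(24(L−S))) = √(146.847³/(24·48.763)) = 52.017178
iter 1: u=1.411524  f(a)=+5.095e+00  f'(a)=-2.276e+00  a ← 52.017178 − (+5.095e+00/-2.276e+00) = 54.255611
iter 2: u=1.353289  f(a)=+3.473e-01  f'(a)=-1.975e+00  a ← 54.255611 − (+3.473e-01/-1.975e+00) = 54.431436
iter 3: u=1.348917  f(a)=+1.875e-03  f'(a)=-1.954e+00  a ← 54.431436 − (+1.875e-03/-1.954e+00) = 54.432396
iter 4: u=1.348893  f(a)=+5.532e-08  f'(a)=-1.954e+00  a ← 54.432396 − (+5.532e-08/-1.954e+00) = 54.432396
iter 5: u=1.348893  f(a)=+0.000e+00  f'(a)=-1.954e+00  a ← 54.432396 − (+0.000e+00/-1.954e+00) = 54.432396
converged: |Δa| < 1e-12 after 5 iterations
sag = a·(cosh(S/(2a)) − 1) = 54.432396·(cosh(1.348893) − 1) = 57.499296
T_max/T_min = cosh(S/(2a)) = 2.056343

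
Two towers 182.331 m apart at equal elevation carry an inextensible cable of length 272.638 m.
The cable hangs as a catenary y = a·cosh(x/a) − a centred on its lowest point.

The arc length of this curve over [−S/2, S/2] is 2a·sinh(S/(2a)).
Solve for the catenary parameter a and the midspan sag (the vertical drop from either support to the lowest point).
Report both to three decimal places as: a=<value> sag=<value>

a=56.437 sag=91.103

seed: a₀ = √(S³/(24(L−S))) = √(182.331³/(24·90.307)) = 52.884018
iter 1: u=1.723876  f(a)=+1.441e+01  f'(a)=-4.544e+00  a ← 52.884018 − (+1.441e+01/-4.544e+00) = 56.054783
iter 2: u=1.626364  f(a)=+1.398e+00  f'(a)=-3.702e+00  a ← 56.054783 − (+1.398e+00/-3.702e+00) = 56.432318
iter 3: u=1.615484  f(a)=+1.627e-02  f'(a)=-3.616e+00  a ← 56.432318 − (+1.627e-02/-3.616e+00) = 56.436816
iter 4: u=1.615355  f(a)=+2.260e-06  f'(a)=-3.615e+00  a ← 56.436816 − (+2.260e-06/-3.615e+00) = 56.436817
iter 5: u=1.615355  f(a)=+1.137e-13  f'(a)=-3.615e+00  a ← 56.436817 − (+1.137e-13/-3.615e+00) = 56.436817
converged: |Δa| < 1e-12 after 5 iterations
sag = a·(cosh(S/(2a)) − 1) = 56.436817·(cosh(1.615355) − 1) = 91.102954
T_max/T_min = cosh(S/(2a)) = 2.614247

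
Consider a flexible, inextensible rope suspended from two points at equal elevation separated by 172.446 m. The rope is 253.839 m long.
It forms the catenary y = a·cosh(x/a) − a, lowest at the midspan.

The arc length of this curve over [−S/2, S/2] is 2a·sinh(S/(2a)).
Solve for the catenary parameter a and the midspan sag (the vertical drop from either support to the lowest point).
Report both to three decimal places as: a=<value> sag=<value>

seed: a₀ = √(S³/(24(L−S))) = √(172.446³/(24·81.393)) = 51.236628
iter 1: u=1.682839  f(a)=+1.233e+01  f'(a)=-4.173e+00  a ← 51.236628 − (+1.233e+01/-4.173e+00) = 54.192302
iter 2: u=1.591056  f(a)=+1.148e+00  f'(a)=-3.429e+00  a ← 54.192302 − (+1.148e+00/-3.429e+00) = 54.526993
iter 3: u=1.581290  f(a)=+1.219e-02  f'(a)=-3.357e+00  a ← 54.526993 − (+1.219e-02/-3.357e+00) = 54.530625
iter 4: u=1.581185  f(a)=+1.408e-06  f'(a)=-3.356e+00  a ← 54.530625 − (+1.408e-06/-3.356e+00) = 54.530625
iter 5: u=1.581185  f(a)=+5.684e-14  f'(a)=-3.356e+00  a ← 54.530625 − (+5.684e-14/-3.356e+00) = 54.530625
converged: |Δa| < 1e-12 after 5 iterations
sag = a·(cosh(S/(2a)) − 1) = 54.530625·(cosh(1.581185) − 1) = 83.607525
T_max/T_min = cosh(S/(2a)) = 2.533221

a=54.531 sag=83.608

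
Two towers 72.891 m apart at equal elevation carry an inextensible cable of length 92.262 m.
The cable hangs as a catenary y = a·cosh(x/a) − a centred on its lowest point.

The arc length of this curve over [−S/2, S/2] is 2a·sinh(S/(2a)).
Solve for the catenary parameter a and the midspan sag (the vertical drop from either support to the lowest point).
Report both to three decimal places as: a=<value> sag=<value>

a=29.949 sag=25.051

seed: a₀ = √(S³/(24(L−S))) = √(72.891³/(24·19.371)) = 28.862186
iter 1: u=1.262742  f(a)=+1.604e+00  f'(a)=-1.569e+00  a ← 28.862186 − (+1.604e+00/-1.569e+00) = 29.884763
iter 2: u=1.219535  f(a)=+8.920e-02  f'(a)=-1.399e+00  a ← 29.884763 − (+8.920e-02/-1.399e+00) = 29.948533
iter 3: u=1.216938  f(a)=+3.117e-04  f'(a)=-1.389e+00  a ← 29.948533 − (+3.117e-04/-1.389e+00) = 29.948757
iter 4: u=1.216929  f(a)=+3.836e-09  f'(a)=-1.389e+00  a ← 29.948757 − (+3.836e-09/-1.389e+00) = 29.948757
iter 5: u=1.216929  f(a)=-1.421e-14  f'(a)=-1.389e+00  a ← 29.948757 − (-1.421e-14/-1.389e+00) = 29.948757
converged: |Δa| < 1e-12 after 5 iterations
sag = a·(cosh(S/(2a)) − 1) = 29.948757·(cosh(1.216929) − 1) = 25.051218
T_max/T_min = cosh(S/(2a)) = 1.836469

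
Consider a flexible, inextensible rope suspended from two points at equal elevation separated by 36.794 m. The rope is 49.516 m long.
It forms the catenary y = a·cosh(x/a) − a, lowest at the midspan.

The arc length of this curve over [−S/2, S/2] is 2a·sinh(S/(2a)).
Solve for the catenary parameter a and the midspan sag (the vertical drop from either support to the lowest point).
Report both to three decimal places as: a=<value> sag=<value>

a=13.389 sag=14.758

seed: a₀ = √(S³/(24(L−S))) = √(36.794³/(24·12.722)) = 12.772685
iter 1: u=1.440339  f(a)=+1.387e+00  f'(a)=-2.437e+00  a ← 12.772685 − (+1.387e+00/-2.437e+00) = 13.341682
iter 2: u=1.378912  f(a)=+9.805e-02  f'(a)=-2.104e+00  a ← 13.341682 − (+9.805e-02/-2.104e+00) = 13.388291
iter 3: u=1.374111  f(a)=+5.726e-04  f'(a)=-2.079e+00  a ← 13.388291 − (+5.726e-04/-2.079e+00) = 13.388567
iter 4: u=1.374083  f(a)=+1.978e-08  f'(a)=-2.079e+00  a ← 13.388567 − (+1.978e-08/-2.079e+00) = 13.388567
iter 5: u=1.374083  f(a)=+7.105e-15  f'(a)=-2.079e+00  a ← 13.388567 − (+7.105e-15/-2.079e+00) = 13.388567
converged: |Δa| < 1e-12 after 5 iterations
sag = a·(cosh(S/(2a)) − 1) = 13.388567·(cosh(1.374083) − 1) = 14.757699
T_max/T_min = cosh(S/(2a)) = 2.102261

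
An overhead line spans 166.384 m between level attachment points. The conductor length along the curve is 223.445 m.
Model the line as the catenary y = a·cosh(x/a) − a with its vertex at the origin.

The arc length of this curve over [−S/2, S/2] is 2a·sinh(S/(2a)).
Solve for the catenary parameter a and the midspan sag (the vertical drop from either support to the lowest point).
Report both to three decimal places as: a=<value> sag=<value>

a=60.770 sag=66.410

seed: a₀ = √(S³/(24(L−S))) = √(166.384³/(24·57.061)) = 57.995197
iter 1: u=1.434464  f(a)=+6.167e+00  f'(a)=-2.404e+00  a ← 57.995197 − (+6.167e+00/-2.404e+00) = 60.560788
iter 2: u=1.373694  f(a)=+4.328e-01  f'(a)=-2.077e+00  a ← 60.560788 − (+4.328e-01/-2.077e+00) = 60.769170
iter 3: u=1.368984  f(a)=+2.488e-03  f'(a)=-2.053e+00  a ← 60.769170 − (+2.488e-03/-2.053e+00) = 60.770382
iter 4: u=1.368956  f(a)=+8.325e-08  f'(a)=-2.053e+00  a ← 60.770382 − (+8.325e-08/-2.053e+00) = 60.770382
iter 5: u=1.368956  f(a)=-2.842e-14  f'(a)=-2.053e+00  a ← 60.770382 − (-2.842e-14/-2.053e+00) = 60.770382
converged: |Δa| < 1e-12 after 5 iterations
sag = a·(cosh(S/(2a)) − 1) = 60.770382·(cosh(1.368956) − 1) = 66.410420
T_max/T_min = cosh(S/(2a)) = 2.092809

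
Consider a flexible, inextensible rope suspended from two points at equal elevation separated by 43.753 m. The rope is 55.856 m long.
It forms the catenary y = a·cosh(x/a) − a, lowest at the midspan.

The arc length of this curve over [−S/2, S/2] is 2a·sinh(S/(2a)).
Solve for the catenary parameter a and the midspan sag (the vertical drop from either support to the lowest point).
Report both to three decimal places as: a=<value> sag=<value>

a=17.645 sag=15.390

seed: a₀ = √(S³/(24(L−S))) = √(43.753³/(24·12.103)) = 16.980857
iter 1: u=1.288304  f(a)=+1.045e+00  f'(a)=-1.677e+00  a ← 16.980857 − (+1.045e+00/-1.677e+00) = 17.604166
iter 2: u=1.242689  f(a)=+6.029e-02  f'(a)=-1.488e+00  a ← 17.604166 − (+6.029e-02/-1.488e+00) = 17.644682
iter 3: u=1.239835  f(a)=+2.279e-04  f'(a)=-1.477e+00  a ← 17.644682 − (+2.279e-04/-1.477e+00) = 17.644836
iter 4: u=1.239825  f(a)=+3.284e-09  f'(a)=-1.477e+00  a ← 17.644836 − (+3.284e-09/-1.477e+00) = 17.644836
iter 5: u=1.239825  f(a)=+0.000e+00  f'(a)=-1.477e+00  a ← 17.644836 − (+0.000e+00/-1.477e+00) = 17.644836
converged: |Δa| < 1e-12 after 5 iterations
sag = a·(cosh(S/(2a)) − 1) = 17.644836·(cosh(1.239825) − 1) = 15.390197
T_max/T_min = cosh(S/(2a)) = 1.872221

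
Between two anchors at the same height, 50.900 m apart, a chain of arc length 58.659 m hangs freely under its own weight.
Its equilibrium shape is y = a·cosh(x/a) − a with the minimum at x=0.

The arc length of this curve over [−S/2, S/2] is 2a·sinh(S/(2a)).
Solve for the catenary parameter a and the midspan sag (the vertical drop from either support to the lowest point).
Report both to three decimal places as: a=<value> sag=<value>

a=27.200 sag=12.801

seed: a₀ = √(S³/(24(L−S))) = √(50.900³/(24·7.759)) = 26.611428
iter 1: u=0.956356  f(a)=+3.627e-01  f'(a)=-6.382e-01  a ← 26.611428 − (+3.627e-01/-6.382e-01) = 27.179634
iter 2: u=0.936363  f(a)=+1.194e-02  f'(a)=-5.968e-01  a ← 27.179634 − (+1.194e-02/-5.968e-01) = 27.199640
iter 3: u=0.935674  f(a)=+1.392e-05  f'(a)=-5.954e-01  a ← 27.199640 − (+1.392e-05/-5.954e-01) = 27.199664
iter 4: u=0.935673  f(a)=+1.897e-11  f'(a)=-5.954e-01  a ← 27.199664 − (+1.897e-11/-5.954e-01) = 27.199664
iter 5: u=0.935673  f(a)=-7.105e-15  f'(a)=-5.954e-01  a ← 27.199664 − (-7.105e-15/-5.954e-01) = 27.199664
converged: |Δa| < 1e-12 after 5 iterations
sag = a·(cosh(S/(2a)) − 1) = 27.199664·(cosh(0.935673) − 1) = 12.800852
T_max/T_min = cosh(S/(2a)) = 1.470625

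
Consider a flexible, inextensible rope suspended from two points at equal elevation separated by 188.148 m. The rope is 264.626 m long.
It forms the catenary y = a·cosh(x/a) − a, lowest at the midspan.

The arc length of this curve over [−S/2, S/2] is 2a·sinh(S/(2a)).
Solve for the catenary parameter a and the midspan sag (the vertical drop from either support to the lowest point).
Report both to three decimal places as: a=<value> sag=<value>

seed: a₀ = √(S³/(24(L−S))) = √(188.148³/(24·76.478)) = 60.238691
iter 1: u=1.561687  f(a)=+9.886e+00  f'(a)=-3.215e+00  a ← 60.238691 − (+9.886e+00/-3.215e+00) = 63.313857
iter 2: u=1.485836  f(a)=+8.075e-01  f'(a)=-2.709e+00  a ← 63.313857 − (+8.075e-01/-2.709e+00) = 63.611896
iter 3: u=1.478874  f(a)=+6.446e-03  f'(a)=-2.666e+00  a ← 63.611896 − (+6.446e-03/-2.666e+00) = 63.614313
iter 4: u=1.478818  f(a)=+4.179e-07  f'(a)=-2.666e+00  a ← 63.614313 − (+4.179e-07/-2.666e+00) = 63.614313
iter 5: u=1.478818  f(a)=+0.000e+00  f'(a)=-2.666e+00  a ← 63.614313 − (+0.000e+00/-2.666e+00) = 63.614313
converged: |Δa| < 1e-12 after 5 iterations
sag = a·(cosh(S/(2a)) − 1) = 63.614313·(cosh(1.478818) − 1) = 83.196827
T_max/T_min = cosh(S/(2a)) = 2.307832

a=63.614 sag=83.197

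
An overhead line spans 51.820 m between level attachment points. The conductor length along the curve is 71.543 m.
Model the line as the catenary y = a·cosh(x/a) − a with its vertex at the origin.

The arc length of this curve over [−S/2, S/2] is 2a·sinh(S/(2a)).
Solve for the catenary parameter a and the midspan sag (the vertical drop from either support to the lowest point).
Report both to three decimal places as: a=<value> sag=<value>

seed: a₀ = √(S³/(24(L−S))) = √(51.820³/(24·19.723)) = 17.145652
iter 1: u=1.511170  f(a)=+2.378e+00  f'(a)=-2.871e+00  a ← 17.145652 − (+2.378e+00/-2.871e+00) = 17.974158
iter 2: u=1.441514  f(a)=+1.833e-01  f'(a)=-2.444e+00  a ← 17.974158 − (+1.833e-01/-2.444e+00) = 18.049145
iter 3: u=1.435525  f(a)=+1.289e-03  f'(a)=-2.410e+00  a ← 18.049145 − (+1.289e-03/-2.410e+00) = 18.049680
iter 4: u=1.435483  f(a)=+6.473e-08  f'(a)=-2.409e+00  a ← 18.049680 − (+6.473e-08/-2.409e+00) = 18.049680
iter 5: u=1.435483  f(a)=+0.000e+00  f'(a)=-2.409e+00  a ← 18.049680 − (+0.000e+00/-2.409e+00) = 18.049680
converged: |Δa| < 1e-12 after 5 iterations
sag = a·(cosh(S/(2a)) − 1) = 18.049680·(cosh(1.435483) − 1) = 22.017653
T_max/T_min = cosh(S/(2a)) = 2.219836

a=18.050 sag=22.018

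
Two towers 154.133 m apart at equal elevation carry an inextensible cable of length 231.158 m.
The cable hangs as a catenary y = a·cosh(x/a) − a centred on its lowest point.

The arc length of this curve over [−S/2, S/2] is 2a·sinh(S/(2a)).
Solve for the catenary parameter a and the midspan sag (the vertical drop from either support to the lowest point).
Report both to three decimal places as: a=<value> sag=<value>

a=47.521 sag=77.446

seed: a₀ = √(S³/(24(L−S))) = √(154.133³/(24·77.025)) = 44.506349
iter 1: u=1.731584  f(a)=+1.241e+01  f'(a)=-4.617e+00  a ← 44.506349 − (+1.241e+01/-4.617e+00) = 47.193833
iter 2: u=1.632978  f(a)=+1.213e+00  f'(a)=-3.755e+00  a ← 47.193833 − (+1.213e+00/-3.755e+00) = 47.516814
iter 3: u=1.621879  f(a)=+1.435e-02  f'(a)=-3.666e+00  a ← 47.516814 − (+1.435e-02/-3.666e+00) = 47.520729
iter 4: u=1.621745  f(a)=+2.064e-06  f'(a)=-3.665e+00  a ← 47.520729 − (+2.064e-06/-3.665e+00) = 47.520730
iter 5: u=1.621745  f(a)=+2.842e-14  f'(a)=-3.665e+00  a ← 47.520730 − (+2.842e-14/-3.665e+00) = 47.520730
converged: |Δa| < 1e-12 after 5 iterations
sag = a·(cosh(S/(2a)) − 1) = 47.520730·(cosh(1.621745) − 1) = 77.446166
T_max/T_min = cosh(S/(2a)) = 2.629734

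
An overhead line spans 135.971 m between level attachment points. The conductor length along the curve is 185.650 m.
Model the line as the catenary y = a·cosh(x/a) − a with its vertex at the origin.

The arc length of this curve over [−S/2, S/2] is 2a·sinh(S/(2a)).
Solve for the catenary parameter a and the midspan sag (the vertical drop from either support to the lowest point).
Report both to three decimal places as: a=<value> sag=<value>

a=48.248 sag=56.367

seed: a₀ = √(S³/(24(L−S))) = √(135.971³/(24·49.679)) = 45.917411
iter 1: u=1.480604  f(a)=+5.738e+00  f'(a)=-2.677e+00  a ← 45.917411 − (+5.738e+00/-2.677e+00) = 48.061074
iter 2: u=1.414565  f(a)=+4.263e-01  f'(a)=-2.293e+00  a ← 48.061074 − (+4.263e-01/-2.293e+00) = 48.247025
iter 3: u=1.409113  f(a)=+2.770e-03  f'(a)=-2.263e+00  a ← 48.247025 − (+2.770e-03/-2.263e+00) = 48.248249
iter 4: u=1.409077  f(a)=+1.187e-07  f'(a)=-2.263e+00  a ← 48.248249 − (+1.187e-07/-2.263e+00) = 48.248249
iter 5: u=1.409077  f(a)=-2.842e-14  f'(a)=-2.263e+00  a ← 48.248249 − (-2.842e-14/-2.263e+00) = 48.248249
converged: |Δa| < 1e-12 after 5 iterations
sag = a·(cosh(S/(2a)) − 1) = 48.248249·(cosh(1.409077) − 1) = 56.367114
T_max/T_min = cosh(S/(2a)) = 2.168273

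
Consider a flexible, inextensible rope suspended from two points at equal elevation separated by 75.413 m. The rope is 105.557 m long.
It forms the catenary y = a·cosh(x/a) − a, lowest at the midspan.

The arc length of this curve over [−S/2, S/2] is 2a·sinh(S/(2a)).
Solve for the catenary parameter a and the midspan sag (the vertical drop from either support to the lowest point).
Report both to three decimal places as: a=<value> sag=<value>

seed: a₀ = √(S³/(24(L−S))) = √(75.413³/(24·30.144)) = 24.347998
iter 1: u=1.548649  f(a)=+3.828e+00  f'(a)=-3.123e+00  a ← 24.347998 − (+3.828e+00/-3.123e+00) = 25.573749
iter 2: u=1.474422  f(a)=+3.081e-01  f'(a)=-2.639e+00  a ← 25.573749 − (+3.081e-01/-2.639e+00) = 25.690491
iter 3: u=1.467722  f(a)=+2.381e-03  f'(a)=-2.598e+00  a ← 25.690491 − (+2.381e-03/-2.598e+00) = 25.691408
iter 4: u=1.467670  f(a)=+1.447e-07  f'(a)=-2.598e+00  a ← 25.691408 − (+1.447e-07/-2.598e+00) = 25.691408
iter 5: u=1.467670  f(a)=-1.421e-14  f'(a)=-2.598e+00  a ← 25.691408 − (-1.421e-14/-2.598e+00) = 25.691408
converged: |Δa| < 1e-12 after 5 iterations
sag = a·(cosh(S/(2a)) − 1) = 25.691408·(cosh(1.467670) − 1) = 33.007983
T_max/T_min = cosh(S/(2a)) = 2.284787

a=25.691 sag=33.008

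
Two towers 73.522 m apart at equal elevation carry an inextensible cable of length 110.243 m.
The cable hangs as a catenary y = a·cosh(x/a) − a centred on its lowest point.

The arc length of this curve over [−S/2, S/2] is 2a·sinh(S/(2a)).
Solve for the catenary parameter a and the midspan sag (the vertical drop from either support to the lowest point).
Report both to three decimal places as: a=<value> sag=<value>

seed: a₀ = √(S³/(24(L−S))) = √(73.522³/(24·36.721)) = 21.235530
iter 1: u=1.731108  f(a)=+5.912e+00  f'(a)=-4.612e+00  a ← 21.235530 − (+5.912e+00/-4.612e+00) = 22.517261
iter 2: u=1.632570  f(a)=+5.775e-01  f'(a)=-3.751e+00  a ← 22.517261 − (+5.775e-01/-3.751e+00) = 22.671211
iter 3: u=1.621484  f(a)=+6.829e-03  f'(a)=-3.663e+00  a ← 22.671211 − (+6.829e-03/-3.663e+00) = 22.673075
iter 4: u=1.621350  f(a)=+9.800e-07  f'(a)=-3.662e+00  a ← 22.673075 − (+9.800e-07/-3.662e+00) = 22.673075
iter 5: u=1.621350  f(a)=+1.421e-14  f'(a)=-3.662e+00  a ← 22.673075 − (+1.421e-14/-3.662e+00) = 22.673075
converged: |Δa| < 1e-12 after 5 iterations
sag = a·(cosh(S/(2a)) − 1) = 22.673075·(cosh(1.621350) − 1) = 36.929342
T_max/T_min = cosh(S/(2a)) = 2.628775

a=22.673 sag=36.929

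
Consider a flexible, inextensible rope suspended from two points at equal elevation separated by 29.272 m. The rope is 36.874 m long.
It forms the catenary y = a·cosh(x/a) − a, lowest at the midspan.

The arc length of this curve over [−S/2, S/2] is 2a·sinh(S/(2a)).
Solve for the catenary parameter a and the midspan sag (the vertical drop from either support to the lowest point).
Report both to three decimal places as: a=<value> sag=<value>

a=12.157 sag=9.927

seed: a₀ = √(S³/(24(L−S))) = √(29.272³/(24·7.602)) = 11.724897
iter 1: u=1.248284  f(a)=+6.147e-01  f'(a)=-1.510e+00  a ← 11.724897 − (+6.147e-01/-1.510e+00) = 12.131908
iter 2: u=1.206405  f(a)=+3.346e-02  f'(a)=-1.350e+00  a ← 12.131908 − (+3.346e-02/-1.350e+00) = 12.156693
iter 3: u=1.203946  f(a)=+1.118e-04  f'(a)=-1.341e+00  a ← 12.156693 − (+1.118e-04/-1.341e+00) = 12.156776
iter 4: u=1.203938  f(a)=+1.256e-09  f'(a)=-1.341e+00  a ← 12.156776 − (+1.256e-09/-1.341e+00) = 12.156776
iter 5: u=1.203938  f(a)=+1.421e-14  f'(a)=-1.341e+00  a ← 12.156776 − (+1.421e-14/-1.341e+00) = 12.156776
converged: |Δa| < 1e-12 after 5 iterations
sag = a·(cosh(S/(2a)) − 1) = 12.156776·(cosh(1.203938) − 1) = 9.927385
T_max/T_min = cosh(S/(2a)) = 1.816613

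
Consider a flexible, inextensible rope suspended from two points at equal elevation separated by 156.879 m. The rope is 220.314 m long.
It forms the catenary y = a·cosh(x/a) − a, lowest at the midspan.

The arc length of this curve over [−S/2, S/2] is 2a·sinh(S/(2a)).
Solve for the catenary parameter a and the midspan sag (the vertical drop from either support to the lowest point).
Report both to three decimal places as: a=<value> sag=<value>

a=53.167 sag=69.149

seed: a₀ = √(S³/(24(L−S))) = √(156.879³/(24·63.435)) = 50.359003
iter 1: u=1.557606  f(a)=+8.155e+00  f'(a)=-3.186e+00  a ← 50.359003 − (+8.155e+00/-3.186e+00) = 52.918665
iter 2: u=1.482265  f(a)=+6.630e-01  f'(a)=-2.687e+00  a ← 52.918665 − (+6.630e-01/-2.687e+00) = 53.165395
iter 3: u=1.475386  f(a)=+5.239e-03  f'(a)=-2.645e+00  a ← 53.165395 − (+5.239e-03/-2.645e+00) = 53.167376
iter 4: u=1.475331  f(a)=+3.329e-07  f'(a)=-2.644e+00  a ← 53.167376 − (+3.329e-07/-2.644e+00) = 53.167376
iter 5: u=1.475331  f(a)=+2.842e-14  f'(a)=-2.644e+00  a ← 53.167376 − (+2.842e-14/-2.644e+00) = 53.167376
converged: |Δa| < 1e-12 after 5 iterations
sag = a·(cosh(S/(2a)) − 1) = 53.167376·(cosh(1.475331) − 1) = 69.149158
T_max/T_min = cosh(S/(2a)) = 2.300594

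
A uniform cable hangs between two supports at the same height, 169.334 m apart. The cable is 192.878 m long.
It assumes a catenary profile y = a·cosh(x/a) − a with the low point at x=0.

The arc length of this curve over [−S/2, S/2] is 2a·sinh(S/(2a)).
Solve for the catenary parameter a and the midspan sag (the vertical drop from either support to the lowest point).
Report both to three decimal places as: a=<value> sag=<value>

seed: a₀ = √(S³/(24(L−S))) = √(169.334³/(24·23.544)) = 92.698030
iter 1: u=0.913364  f(a)=+1.002e+00  f'(a)=-5.516e-01  a ← 92.698030 − (+1.002e+00/-5.516e-01) = 94.514087
iter 2: u=0.895814  f(a)=+3.020e-02  f'(a)=-5.188e-01  a ← 94.514087 − (+3.020e-02/-5.188e-01) = 94.572289
iter 3: u=0.895262  f(a)=+2.933e-05  f'(a)=-5.178e-01  a ← 94.572289 − (+2.933e-05/-5.178e-01) = 94.572346
iter 4: u=0.895262  f(a)=+2.771e-11  f'(a)=-5.178e-01  a ← 94.572346 − (+2.771e-11/-5.178e-01) = 94.572346
converged: |Δa| < 1e-12 after 4 iterations
sag = a·(cosh(S/(2a)) − 1) = 94.572346·(cosh(0.895262) − 1) = 40.499521
T_max/T_min = cosh(S/(2a)) = 1.428239

a=94.572 sag=40.500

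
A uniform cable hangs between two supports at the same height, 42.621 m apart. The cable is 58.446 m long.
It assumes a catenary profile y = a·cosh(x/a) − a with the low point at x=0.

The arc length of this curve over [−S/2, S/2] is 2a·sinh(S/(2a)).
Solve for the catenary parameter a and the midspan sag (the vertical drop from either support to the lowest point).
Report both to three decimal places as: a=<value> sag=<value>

a=15.013 sag=17.841

seed: a₀ = √(S³/(24(L−S))) = √(42.621³/(24·15.825)) = 14.277691
iter 1: u=1.492573  f(a)=+1.859e+00  f'(a)=-2.752e+00  a ← 14.277691 − (+1.859e+00/-2.752e+00) = 14.953377
iter 2: u=1.425130  f(a)=+1.401e-01  f'(a)=-2.351e+00  a ← 14.953377 − (+1.401e-01/-2.351e+00) = 15.012978
iter 3: u=1.419472  f(a)=+9.394e-04  f'(a)=-2.320e+00  a ← 15.012978 − (+9.394e-04/-2.320e+00) = 15.013383
iter 4: u=1.419434  f(a)=+4.285e-08  f'(a)=-2.319e+00  a ← 15.013383 − (+4.285e-08/-2.319e+00) = 15.013383
iter 5: u=1.419434  f(a)=-7.105e-15  f'(a)=-2.319e+00  a ← 15.013383 − (-7.105e-15/-2.319e+00) = 15.013383
converged: |Δa| < 1e-12 after 5 iterations
sag = a·(cosh(S/(2a)) − 1) = 15.013383·(cosh(1.419434) − 1) = 17.840618
T_max/T_min = cosh(S/(2a)) = 2.188314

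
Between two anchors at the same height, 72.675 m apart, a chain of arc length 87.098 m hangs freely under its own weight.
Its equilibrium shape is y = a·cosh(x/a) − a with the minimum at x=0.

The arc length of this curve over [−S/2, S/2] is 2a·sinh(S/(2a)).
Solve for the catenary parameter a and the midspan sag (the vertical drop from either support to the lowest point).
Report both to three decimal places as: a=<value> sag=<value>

a=34.249 sag=21.154

seed: a₀ = √(S³/(24(L−S))) = √(72.675³/(24·14.423)) = 33.299993
iter 1: u=1.091216  f(a)=+8.835e-01  f'(a)=-9.739e-01  a ← 33.299993 − (+8.835e-01/-9.739e-01) = 34.207152
iter 2: u=1.062278  f(a)=+3.739e-02  f'(a)=-8.930e-01  a ← 34.207152 − (+3.739e-02/-8.930e-01) = 34.249019
iter 3: u=1.060979  f(a)=+7.351e-05  f'(a)=-8.895e-01  a ← 34.249019 − (+7.351e-05/-8.895e-01) = 34.249102
iter 4: u=1.060977  f(a)=+2.854e-10  f'(a)=-8.895e-01  a ← 34.249102 − (+2.854e-10/-8.895e-01) = 34.249102
iter 5: u=1.060977  f(a)=+1.421e-14  f'(a)=-8.895e-01  a ← 34.249102 − (+1.421e-14/-8.895e-01) = 34.249102
converged: |Δa| < 1e-12 after 5 iterations
sag = a·(cosh(S/(2a)) − 1) = 34.249102·(cosh(1.060977) − 1) = 21.154115
T_max/T_min = cosh(S/(2a)) = 1.617655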